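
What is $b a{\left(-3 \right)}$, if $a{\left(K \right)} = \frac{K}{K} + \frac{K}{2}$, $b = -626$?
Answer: $313$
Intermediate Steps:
$a{\left(K \right)} = 1 + \frac{K}{2}$ ($a{\left(K \right)} = 1 + K \frac{1}{2} = 1 + \frac{K}{2}$)
$b a{\left(-3 \right)} = - 626 \left(1 + \frac{1}{2} \left(-3\right)\right) = - 626 \left(1 - \frac{3}{2}\right) = \left(-626\right) \left(- \frac{1}{2}\right) = 313$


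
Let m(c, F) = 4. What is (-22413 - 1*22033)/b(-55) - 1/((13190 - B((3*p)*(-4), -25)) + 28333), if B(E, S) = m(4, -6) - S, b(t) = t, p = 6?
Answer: 1844242269/2282170 ≈ 808.11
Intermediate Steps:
B(E, S) = 4 - S
(-22413 - 1*22033)/b(-55) - 1/((13190 - B((3*p)*(-4), -25)) + 28333) = (-22413 - 1*22033)/(-55) - 1/((13190 - (4 - 1*(-25))) + 28333) = (-22413 - 22033)*(-1/55) - 1/((13190 - (4 + 25)) + 28333) = -44446*(-1/55) - 1/((13190 - 1*29) + 28333) = 44446/55 - 1/((13190 - 29) + 28333) = 44446/55 - 1/(13161 + 28333) = 44446/55 - 1/41494 = 1844242269/2282170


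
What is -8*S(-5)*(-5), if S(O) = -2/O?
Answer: 16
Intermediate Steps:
-8*S(-5)*(-5) = -(-16)/(-5)*(-5) = -(-16)*(-1)/5*(-5) = -8*2/5*(-5) = -16/5*(-5) = 16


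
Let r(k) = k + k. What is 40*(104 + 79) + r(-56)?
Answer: 7208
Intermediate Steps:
r(k) = 2*k
40*(104 + 79) + r(-56) = 40*(104 + 79) + 2*(-56) = 40*183 - 112 = 7320 - 112 = 7208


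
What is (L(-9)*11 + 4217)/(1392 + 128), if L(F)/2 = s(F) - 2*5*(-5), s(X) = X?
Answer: 5119/1520 ≈ 3.3678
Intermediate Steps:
L(F) = 100 + 2*F (L(F) = 2*(F - 2*5*(-5)) = 2*(F - 10*(-5)) = 2*(F + 50) = 2*(50 + F) = 100 + 2*F)
(L(-9)*11 + 4217)/(1392 + 128) = ((100 + 2*(-9))*11 + 4217)/(1392 + 128) = ((100 - 18)*11 + 4217)/1520 = (82*11 + 4217)*(1/1520) = (902 + 4217)*(1/1520) = 5119*(1/1520) = 5119/1520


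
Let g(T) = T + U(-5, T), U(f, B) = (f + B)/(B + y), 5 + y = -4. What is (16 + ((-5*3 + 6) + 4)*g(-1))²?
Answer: 324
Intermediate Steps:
y = -9 (y = -5 - 4 = -9)
U(f, B) = (B + f)/(-9 + B) (U(f, B) = (f + B)/(B - 9) = (B + f)/(-9 + B))
g(T) = T + (-5 + T)/(-9 + T) (g(T) = T + (T - 5)/(-9 + T) = T + (-5 + T)/(-9 + T))
(16 + ((-5*3 + 6) + 4)*g(-1))² = (16 + ((-5*3 + 6) + 4)*((-5 - 1 - (-9 - 1))/(-9 - 1)))² = (16 + ((-15 + 6) + 4)*((-5 - 1 - 1*(-10))/(-10)))² = (16 + (-9 + 4)*(-(-5 - 1 + 10)/10))² = (16 - (-1)*4/2)² = (16 - 5*(-⅖))² = (16 + 2)² = 18² = 324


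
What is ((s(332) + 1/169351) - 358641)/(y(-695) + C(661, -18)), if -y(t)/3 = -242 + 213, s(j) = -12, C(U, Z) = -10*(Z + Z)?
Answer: -60738244202/75699897 ≈ -802.36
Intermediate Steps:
C(U, Z) = -20*Z
y(t) = 87 (y(t) = -3*(-242 + 213) = -3*(-29) = 87)
((s(332) + 1/169351) - 358641)/(y(-695) + C(661, -18)) = ((-12 + 1/169351) - 358641)/(87 - 20*(-18)) = ((-12 + 1/169351) - 358641)/(87 + 360) = (-2032211/169351 - 358641)/447 = -60738244202/169351*1/447 = -60738244202/75699897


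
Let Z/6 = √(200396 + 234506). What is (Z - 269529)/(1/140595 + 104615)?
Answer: -37894429755/14708345926 + 421785*√434902/7354172963 ≈ -2.5386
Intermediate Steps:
Z = 6*√434902 (Z = 6*√(200396 + 234506) = 6*√434902 ≈ 3956.8)
(Z - 269529)/(1/140595 + 104615) = (6*√434902 - 269529)/(1/140595 + 104615) = (-269529 + 6*√434902)/(1/140595 + 104615) = (-269529 + 6*√434902)/(14708345926/140595) = (-269529 + 6*√434902)*(140595/14708345926) = -37894429755/14708345926 + 421785*√434902/7354172963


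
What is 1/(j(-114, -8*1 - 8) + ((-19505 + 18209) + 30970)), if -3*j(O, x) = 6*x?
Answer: 1/29706 ≈ 3.3663e-5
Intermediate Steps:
j(O, x) = -2*x
1/(j(-114, -8*1 - 8) + ((-19505 + 18209) + 30970)) = 1/(-2*(-8*1 - 8) + ((-19505 + 18209) + 30970)) = 1/(-2*(-8 - 8) + (-1296 + 30970)) = 1/(-2*(-16) + 29674) = 1/(32 + 29674) = 1/29706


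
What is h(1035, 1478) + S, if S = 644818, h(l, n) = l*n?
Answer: 2174548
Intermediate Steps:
h(1035, 1478) + S = 1035*1478 + 644818 = 1529730 + 644818 = 2174548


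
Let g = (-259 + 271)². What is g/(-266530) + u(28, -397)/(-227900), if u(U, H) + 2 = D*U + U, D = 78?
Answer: -6218489/607421870 ≈ -0.010238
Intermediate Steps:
g = 144 (g = 12² = 144)
u(U, H) = -2 + 79*U (u(U, H) = -2 + (78*U + U) = -2 + 79*U)
g/(-266530) + u(28, -397)/(-227900) = 144/(-266530) + (-2 + 79*28)/(-227900) = 144*(-1/266530) + (-2 + 2212)*(-1/227900) = -72/133265 + 2210*(-1/227900) = -72/133265 - 221/22790 = -6218489/607421870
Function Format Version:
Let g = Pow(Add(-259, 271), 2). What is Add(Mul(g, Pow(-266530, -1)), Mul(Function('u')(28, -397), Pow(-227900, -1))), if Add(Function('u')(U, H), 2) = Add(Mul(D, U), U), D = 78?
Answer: Rational(-6218489, 607421870) ≈ -0.010238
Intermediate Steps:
g = 144 (g = Pow(12, 2) = 144)
Function('u')(U, H) = Add(-2, Mul(79, U)) (Function('u')(U, H) = Add(-2, Add(Mul(78, U), U)) = Add(-2, Mul(79, U)))
Add(Mul(g, Pow(-266530, -1)), Mul(Function('u')(28, -397), Pow(-227900, -1))) = Add(Mul(144, Pow(-266530, -1)), Mul(Add(-2, Mul(79, 28)), Pow(-227900, -1))) = Add(Mul(144, Rational(-1, 266530)), Mul(Add(-2, 2212), Rational(-1, 227900))) = Add(Rational(-72, 133265), Mul(2210, Rational(-1, 227900))) = Add(Rational(-72, 133265), Rational(-221, 22790)) = Rational(-6218489, 607421870)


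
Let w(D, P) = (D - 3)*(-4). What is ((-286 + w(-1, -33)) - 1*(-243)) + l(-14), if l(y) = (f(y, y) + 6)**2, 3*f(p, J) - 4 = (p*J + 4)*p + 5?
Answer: 7689286/9 ≈ 8.5437e+5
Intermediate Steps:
f(p, J) = 3 + p*(4 + J*p)/3 (f(p, J) = 4/3 + ((p*J + 4)*p + 5)/3 = 4/3 + ((J*p + 4)*p + 5)/3 = 4/3 + ((4 + J*p)*p + 5)/3 = 4/3 + (p*(4 + J*p) + 5)/3 = 4/3 + (5 + p*(4 + J*p))/3 = 4/3 + (5/3 + p*(4 + J*p)/3) = 3 + p*(4 + J*p)/3)
w(D, P) = 12 - 4*D (w(D, P) = (-3 + D)*(-4) = 12 - 4*D)
l(y) = (9 + y**3/3 + 4*y/3)**2 (l(y) = ((3 + 4*y/3 + y*y**2/3) + 6)**2 = ((3 + 4*y/3 + y**3/3) + 6)**2 = ((3 + y**3/3 + 4*y/3) + 6)**2 = (9 + y**3/3 + 4*y/3)**2)
((-286 + w(-1, -33)) - 1*(-243)) + l(-14) = ((-286 + (12 - 4*(-1))) - 1*(-243)) + (27 + (-14)**3 + 4*(-14))**2/9 = ((-286 + (12 + 4)) + 243) + (27 - 2744 - 56)**2/9 = ((-286 + 16) + 243) + (1/9)*(-2773)**2 = (-270 + 243) + (1/9)*7689529 = -27 + 7689529/9 = 7689286/9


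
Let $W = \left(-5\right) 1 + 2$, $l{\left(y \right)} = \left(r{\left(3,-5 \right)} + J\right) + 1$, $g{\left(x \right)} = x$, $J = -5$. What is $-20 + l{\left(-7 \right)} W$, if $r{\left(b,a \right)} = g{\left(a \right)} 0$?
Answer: $-8$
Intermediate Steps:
$r{\left(b,a \right)} = 0$ ($r{\left(b,a \right)} = a 0 = 0$)
$l{\left(y \right)} = -4$ ($l{\left(y \right)} = \left(0 - 5\right) + 1 = -5 + 1 = -4$)
$W = -3$ ($W = -5 + 2 = -3$)
$-20 + l{\left(-7 \right)} W = -20 - -12 = -20 + 12 = -8$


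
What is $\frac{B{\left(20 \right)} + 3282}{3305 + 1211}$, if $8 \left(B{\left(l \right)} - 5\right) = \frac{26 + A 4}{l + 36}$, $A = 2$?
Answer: $\frac{736305}{1011584} \approx 0.72787$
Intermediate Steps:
$B{\left(l \right)} = 5 + \frac{17}{4 \left(36 + l\right)}$ ($B{\left(l \right)} = 5 + \frac{\left(26 + 2 \cdot 4\right) \frac{1}{l + 36}}{8} = 5 + \frac{\left(26 + 8\right) \frac{1}{36 + l}}{8} = 5 + \frac{34 \frac{1}{36 + l}}{8} = 5 + \frac{17}{4 \left(36 + l\right)}$)
$\frac{B{\left(20 \right)} + 3282}{3305 + 1211} = \frac{\frac{737 + 20 \cdot 20}{4 \left(36 + 20\right)} + 3282}{3305 + 1211} = \frac{\frac{737 + 400}{4 \cdot 56} + 3282}{4516} = \left(\frac{1}{4} \cdot \frac{1}{56} \cdot 1137 + 3282\right) \frac{1}{4516} = \left(\frac{1137}{224} + 3282\right) \frac{1}{4516} = \frac{736305}{224} \cdot \frac{1}{4516} = \frac{736305}{1011584}$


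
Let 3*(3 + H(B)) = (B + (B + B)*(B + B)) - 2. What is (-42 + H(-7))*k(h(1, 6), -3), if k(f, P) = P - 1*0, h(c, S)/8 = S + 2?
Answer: -52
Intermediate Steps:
h(c, S) = 16 + 8*S (h(c, S) = 8*(S + 2) = 8*(2 + S) = 16 + 8*S)
k(f, P) = P (k(f, P) = P + 0 = P)
H(B) = -11/3 + B/3 + 4*B²/3 (H(B) = -3 + ((B + (B + B)*(B + B)) - 2)/3 = -3 + ((B + (2*B)*(2*B)) - 2)/3 = -3 + ((B + 4*B²) - 2)/3 = -3 + (-2 + B + 4*B²)/3 = -3 + (-⅔ + B/3 + 4*B²/3) = -11/3 + B/3 + 4*B²/3)
(-42 + H(-7))*k(h(1, 6), -3) = (-42 + (-11/3 + (⅓)*(-7) + (4/3)*(-7)²))*(-3) = (-42 + (-11/3 - 7/3 + (4/3)*49))*(-3) = (-42 + (-11/3 - 7/3 + 196/3))*(-3) = (-42 + 178/3)*(-3) = (52/3)*(-3) = -52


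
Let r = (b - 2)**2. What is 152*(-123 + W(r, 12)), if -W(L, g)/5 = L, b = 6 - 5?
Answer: -19456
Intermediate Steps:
b = 1
r = 1 (r = (1 - 2)**2 = (-1)**2 = 1)
W(L, g) = -5*L
152*(-123 + W(r, 12)) = 152*(-123 - 5*1) = 152*(-123 - 5) = 152*(-128) = -19456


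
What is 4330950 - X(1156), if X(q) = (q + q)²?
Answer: -1014394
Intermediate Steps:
X(q) = 4*q² (X(q) = (2*q)² = 4*q²)
4330950 - X(1156) = 4330950 - 4*1156² = 4330950 - 4*1336336 = 4330950 - 1*5345344 = 4330950 - 5345344 = -1014394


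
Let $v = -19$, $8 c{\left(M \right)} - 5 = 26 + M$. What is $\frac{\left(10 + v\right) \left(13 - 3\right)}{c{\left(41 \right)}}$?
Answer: $-10$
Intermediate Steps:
$c{\left(M \right)} = \frac{31}{8} + \frac{M}{8}$ ($c{\left(M \right)} = \frac{5}{8} + \frac{26 + M}{8} = \frac{5}{8} + \left(\frac{13}{4} + \frac{M}{8}\right) = \frac{31}{8} + \frac{M}{8}$)
$\frac{\left(10 + v\right) \left(13 - 3\right)}{c{\left(41 \right)}} = \frac{\left(10 - 19\right) \left(13 - 3\right)}{\frac{31}{8} + \frac{1}{8} \cdot 41} = \frac{\left(-9\right) 10}{\frac{31}{8} + \frac{41}{8}} = \frac{1}{9} \left(-90\right) = -10$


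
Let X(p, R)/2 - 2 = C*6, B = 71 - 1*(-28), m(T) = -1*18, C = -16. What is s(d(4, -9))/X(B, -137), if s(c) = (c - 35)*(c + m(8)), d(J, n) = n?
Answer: -297/47 ≈ -6.3191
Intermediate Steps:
m(T) = -18
B = 99 (B = 71 + 28 = 99)
X(p, R) = -188 (X(p, R) = 4 + 2*(-16*6) = 4 + 2*(-96) = 4 - 192 = -188)
s(c) = (-35 + c)*(-18 + c) (s(c) = (c - 35)*(c - 18) = (-35 + c)*(-18 + c))
s(d(4, -9))/X(B, -137) = (630 + (-9)² - 53*(-9))/(-188) = (630 + 81 + 477)*(-1/188) = 1188*(-1/188) = -297/47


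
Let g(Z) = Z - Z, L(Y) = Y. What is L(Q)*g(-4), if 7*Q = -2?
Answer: 0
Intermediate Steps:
Q = -2/7 (Q = (⅐)*(-2) = -2/7 ≈ -0.28571)
g(Z) = 0
L(Q)*g(-4) = -2/7*0 = 0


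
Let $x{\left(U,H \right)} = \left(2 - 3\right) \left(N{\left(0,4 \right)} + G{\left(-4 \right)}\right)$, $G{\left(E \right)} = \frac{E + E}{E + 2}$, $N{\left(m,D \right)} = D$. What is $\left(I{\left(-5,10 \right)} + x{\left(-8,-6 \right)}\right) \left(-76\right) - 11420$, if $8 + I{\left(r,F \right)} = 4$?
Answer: $-10508$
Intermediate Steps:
$I{\left(r,F \right)} = -4$ ($I{\left(r,F \right)} = -8 + 4 = -4$)
$G{\left(E \right)} = \frac{2 E}{2 + E}$
$x{\left(U,H \right)} = -8$ ($x{\left(U,H \right)} = \left(2 - 3\right) \left(4 + 2 \left(-4\right) \frac{1}{2 - 4}\right) = - (4 + 2 \left(-4\right) \frac{1}{-2}) = - (4 + 2 \left(-4\right) \left(- \frac{1}{2}\right)) = - (4 + 4) = \left(-1\right) 8 = -8$)
$\left(I{\left(-5,10 \right)} + x{\left(-8,-6 \right)}\right) \left(-76\right) - 11420 = \left(-4 - 8\right) \left(-76\right) - 11420 = \left(-12\right) \left(-76\right) - 11420 = 912 - 11420 = -10508$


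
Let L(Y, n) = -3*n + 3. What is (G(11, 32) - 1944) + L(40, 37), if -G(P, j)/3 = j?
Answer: -2148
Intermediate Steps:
L(Y, n) = 3 - 3*n
G(P, j) = -3*j
(G(11, 32) - 1944) + L(40, 37) = (-3*32 - 1944) + (3 - 3*37) = (-96 - 1944) + (3 - 111) = -2040 - 108 = -2148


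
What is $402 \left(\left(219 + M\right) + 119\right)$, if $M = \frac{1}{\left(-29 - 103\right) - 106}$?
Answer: $\frac{16169043}{119} \approx 1.3587 \cdot 10^{5}$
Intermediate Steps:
$M = - \frac{1}{238}$ ($M = \frac{1}{-132 - 106} = \frac{1}{-238} = - \frac{1}{238} \approx -0.0042017$)
$402 \left(\left(219 + M\right) + 119\right) = 402 \left(\left(219 - \frac{1}{238}\right) + 119\right) = 402 \left(\frac{52121}{238} + 119\right) = 402 \cdot \frac{80443}{238} = \frac{16169043}{119}$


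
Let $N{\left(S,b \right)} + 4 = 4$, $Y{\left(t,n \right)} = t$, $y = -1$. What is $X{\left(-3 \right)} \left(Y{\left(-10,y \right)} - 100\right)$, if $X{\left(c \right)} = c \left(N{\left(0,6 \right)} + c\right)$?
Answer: $-990$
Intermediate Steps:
$N{\left(S,b \right)} = 0$ ($N{\left(S,b \right)} = -4 + 4 = 0$)
$X{\left(c \right)} = c^{2}$ ($X{\left(c \right)} = c \left(0 + c\right) = c c = c^{2}$)
$X{\left(-3 \right)} \left(Y{\left(-10,y \right)} - 100\right) = \left(-3\right)^{2} \left(-10 - 100\right) = 9 \left(-110\right) = -990$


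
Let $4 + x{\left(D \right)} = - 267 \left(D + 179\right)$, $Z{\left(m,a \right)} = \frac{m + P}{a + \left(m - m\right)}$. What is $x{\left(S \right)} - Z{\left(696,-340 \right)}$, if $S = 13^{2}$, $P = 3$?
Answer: $- \frac{31592101}{340} \approx -92918.0$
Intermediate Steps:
$Z{\left(m,a \right)} = \frac{3 + m}{a}$ ($Z{\left(m,a \right)} = \frac{m + 3}{a + \left(m - m\right)} = \frac{3 + m}{a + 0} = \frac{3 + m}{a}$)
$S = 169$
$x{\left(D \right)} = -47797 - 267 D$ ($x{\left(D \right)} = -4 - 267 \left(D + 179\right) = -4 - 267 \left(179 + D\right) = -4 - \left(47793 + 267 D\right) = -47797 - 267 D$)
$x{\left(S \right)} - Z{\left(696,-340 \right)} = \left(-47797 - 45123\right) - \frac{3 + 696}{-340} = \left(-47797 - 45123\right) - \left(- \frac{1}{340}\right) 699 = -92920 - - \frac{699}{340} = -92920 + \frac{699}{340} = - \frac{31592101}{340}$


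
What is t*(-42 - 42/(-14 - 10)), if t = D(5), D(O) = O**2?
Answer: -4025/4 ≈ -1006.3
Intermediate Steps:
t = 25 (t = 5**2 = 25)
t*(-42 - 42/(-14 - 10)) = 25*(-42 - 42/(-14 - 10)) = 25*(-42 - 42/(-24)) = 25*(-42 - 42*(-1/24)) = 25*(-42 + 7/4) = 25*(-161/4) = -4025/4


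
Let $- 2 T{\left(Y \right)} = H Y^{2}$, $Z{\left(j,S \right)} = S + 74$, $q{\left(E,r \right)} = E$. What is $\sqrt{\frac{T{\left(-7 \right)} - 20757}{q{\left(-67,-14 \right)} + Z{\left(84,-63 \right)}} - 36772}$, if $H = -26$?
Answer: $\frac{3 i \sqrt{198247}}{7} \approx 190.82 i$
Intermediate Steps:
$Z{\left(j,S \right)} = 74 + S$
$T{\left(Y \right)} = 13 Y^{2}$ ($T{\left(Y \right)} = - \frac{\left(-26\right) Y^{2}}{2} = 13 Y^{2}$)
$\sqrt{\frac{T{\left(-7 \right)} - 20757}{q{\left(-67,-14 \right)} + Z{\left(84,-63 \right)}} - 36772} = \sqrt{\frac{13 \left(-7\right)^{2} - 20757}{-67 + \left(74 - 63\right)} - 36772} = \sqrt{\frac{13 \cdot 49 - 20757}{-67 + 11} - 36772} = \sqrt{\frac{637 - 20757}{-56} - 36772} = \sqrt{\left(-20120\right) \left(- \frac{1}{56}\right) - 36772} = \sqrt{\frac{2515}{7} - 36772} = \sqrt{- \frac{254889}{7}} = \frac{3 i \sqrt{198247}}{7}$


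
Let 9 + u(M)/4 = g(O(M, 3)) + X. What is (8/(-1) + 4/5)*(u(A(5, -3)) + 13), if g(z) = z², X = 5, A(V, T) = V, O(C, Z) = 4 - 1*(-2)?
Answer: -5076/5 ≈ -1015.2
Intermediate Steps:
O(C, Z) = 6 (O(C, Z) = 4 + 2 = 6)
u(M) = 128 (u(M) = -36 + 4*(6² + 5) = -36 + 4*(36 + 5) = -36 + 4*41 = -36 + 164 = 128)
(8/(-1) + 4/5)*(u(A(5, -3)) + 13) = (8/(-1) + 4/5)*(128 + 13) = (8*(-1) + 4*(⅕))*141 = (-8 + ⅘)*141 = -36/5*141 = -5076/5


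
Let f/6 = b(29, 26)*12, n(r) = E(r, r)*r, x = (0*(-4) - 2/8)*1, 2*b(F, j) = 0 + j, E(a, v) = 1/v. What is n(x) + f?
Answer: 937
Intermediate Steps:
b(F, j) = j/2 (b(F, j) = (0 + j)/2 = j/2)
x = -¼ (x = (0 - 2*⅛)*1 = (0 - ¼)*1 = -¼*1 = -¼ ≈ -0.25000)
n(r) = 1 (n(r) = r/r = 1)
f = 936 (f = 6*(((½)*26)*12) = 6*(13*12) = 6*156 = 936)
n(x) + f = 1 + 936 = 937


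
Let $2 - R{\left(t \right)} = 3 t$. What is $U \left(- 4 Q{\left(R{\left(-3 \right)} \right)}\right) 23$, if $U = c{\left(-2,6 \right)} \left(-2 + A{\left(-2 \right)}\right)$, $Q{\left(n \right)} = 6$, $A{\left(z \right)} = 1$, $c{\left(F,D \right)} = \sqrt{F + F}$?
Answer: $1104 i \approx 1104.0 i$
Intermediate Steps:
$c{\left(F,D \right)} = \sqrt{2} \sqrt{F}$ ($c{\left(F,D \right)} = \sqrt{2 F} = \sqrt{2} \sqrt{F}$)
$R{\left(t \right)} = 2 - 3 t$
$U = - 2 i$ ($U = \sqrt{2} \sqrt{-2} \left(-2 + 1\right) = \sqrt{2} i \sqrt{2} \left(-1\right) = 2 i \left(-1\right) = - 2 i \approx - 2.0 i$)
$U \left(- 4 Q{\left(R{\left(-3 \right)} \right)}\right) 23 = - 2 i \left(\left(-4\right) 6\right) 23 = - 2 i \left(-24\right) 23 = 48 i 23 = 1104 i$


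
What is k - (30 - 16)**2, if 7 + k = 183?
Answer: -20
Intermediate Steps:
k = 176 (k = -7 + 183 = 176)
k - (30 - 16)**2 = 176 - (30 - 16)**2 = 176 - 1*14**2 = 176 - 1*196 = 176 - 196 = -20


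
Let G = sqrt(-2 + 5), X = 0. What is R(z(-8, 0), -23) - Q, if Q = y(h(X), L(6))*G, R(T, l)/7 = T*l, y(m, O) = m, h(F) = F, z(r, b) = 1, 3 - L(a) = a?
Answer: -161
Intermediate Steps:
L(a) = 3 - a
G = sqrt(3) ≈ 1.7320
R(T, l) = 7*T*l (R(T, l) = 7*(T*l) = 7*T*l)
Q = 0 (Q = 0*sqrt(3) = 0)
R(z(-8, 0), -23) - Q = 7*1*(-23) - 1*0 = -161 + 0 = -161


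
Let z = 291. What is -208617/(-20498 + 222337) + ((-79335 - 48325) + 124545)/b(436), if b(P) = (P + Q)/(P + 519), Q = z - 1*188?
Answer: -7799326594/1412873 ≈ -5520.2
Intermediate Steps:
Q = 103 (Q = 291 - 1*188 = 291 - 188 = 103)
b(P) = (103 + P)/(519 + P) (b(P) = (P + 103)/(P + 519) = (103 + P)/(519 + P))
-208617/(-20498 + 222337) + ((-79335 - 48325) + 124545)/b(436) = -208617/(-20498 + 222337) + ((-79335 - 48325) + 124545)/(((103 + 436)/(519 + 436))) = -208617/201839 + (-127660 + 124545)/((539/955)) = -208617*1/201839 - 3115/((1/955)*539) = -208617/201839 - 3115/539/955 = -208617/201839 - 3115*955/539 = -208617/201839 - 424975/77 = -7799326594/1412873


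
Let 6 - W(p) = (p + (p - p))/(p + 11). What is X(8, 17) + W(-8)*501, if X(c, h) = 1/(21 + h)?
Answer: 164997/38 ≈ 4342.0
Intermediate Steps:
W(p) = 6 - p/(11 + p) (W(p) = 6 - (p + (p - p))/(p + 11) = 6 - (p + 0)/(11 + p) = 6 - p/(11 + p))
X(8, 17) + W(-8)*501 = 1/(21 + 17) + ((66 + 5*(-8))/(11 - 8))*501 = 1/38 + ((66 - 40)/3)*501 = 1/38 + ((⅓)*26)*501 = 1/38 + (26/3)*501 = 1/38 + 4342 = 164997/38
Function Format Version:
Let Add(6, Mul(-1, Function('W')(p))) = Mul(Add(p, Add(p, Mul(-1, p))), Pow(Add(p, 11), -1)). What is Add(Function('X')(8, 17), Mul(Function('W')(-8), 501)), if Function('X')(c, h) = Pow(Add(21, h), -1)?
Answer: Rational(164997, 38) ≈ 4342.0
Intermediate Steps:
Function('W')(p) = Add(6, Mul(-1, p, Pow(Add(11, p), -1))) (Function('W')(p) = Add(6, Mul(-1, Mul(Add(p, Add(p, Mul(-1, p))), Pow(Add(p, 11), -1)))) = Add(6, Mul(-1, Mul(Add(p, 0), Pow(Add(11, p), -1)))) = Add(6, Mul(-1, Mul(p, Pow(Add(11, p), -1)))) = Add(6, Mul(-1, p, Pow(Add(11, p), -1))))
Add(Function('X')(8, 17), Mul(Function('W')(-8), 501)) = Add(Pow(Add(21, 17), -1), Mul(Mul(Pow(Add(11, -8), -1), Add(66, Mul(5, -8))), 501)) = Add(Pow(38, -1), Mul(Mul(Pow(3, -1), Add(66, -40)), 501)) = Add(Rational(1, 38), Mul(Mul(Rational(1, 3), 26), 501)) = Add(Rational(1, 38), Mul(Rational(26, 3), 501)) = Add(Rational(1, 38), 4342) = Rational(164997, 38)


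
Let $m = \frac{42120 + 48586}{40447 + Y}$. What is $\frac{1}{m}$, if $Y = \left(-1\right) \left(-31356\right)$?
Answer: $\frac{71803}{90706} \approx 0.7916$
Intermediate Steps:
$Y = 31356$
$m = \frac{90706}{71803}$ ($m = \frac{42120 + 48586}{40447 + 31356} = \frac{90706}{71803} \approx 1.2633$)
$\frac{1}{m} = \frac{1}{\frac{90706}{71803}} = \frac{71803}{90706}$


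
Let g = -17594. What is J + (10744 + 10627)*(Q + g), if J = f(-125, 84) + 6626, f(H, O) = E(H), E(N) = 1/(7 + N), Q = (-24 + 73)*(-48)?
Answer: -50298602121/118 ≈ -4.2626e+8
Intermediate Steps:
Q = -2352 (Q = 49*(-48) = -2352)
f(H, O) = 1/(7 + H)
J = 781867/118 (J = 1/(7 - 125) + 6626 = 1/(-118) + 6626 = -1/118 + 6626 = 781867/118 ≈ 6626.0)
J + (10744 + 10627)*(Q + g) = 781867/118 + (10744 + 10627)*(-2352 - 17594) = 781867/118 + 21371*(-19946) = 781867/118 - 426265966 = -50298602121/118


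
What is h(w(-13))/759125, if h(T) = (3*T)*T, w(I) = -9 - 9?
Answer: 972/759125 ≈ 0.0012804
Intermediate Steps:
w(I) = -18
h(T) = 3*T²
h(w(-13))/759125 = (3*(-18)²)/759125 = (3*324)*(1/759125) = 972*(1/759125) = 972/759125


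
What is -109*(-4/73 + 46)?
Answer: -365586/73 ≈ -5008.0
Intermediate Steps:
-109*(-4/73 + 46) = -109*3354/73 = -365586/73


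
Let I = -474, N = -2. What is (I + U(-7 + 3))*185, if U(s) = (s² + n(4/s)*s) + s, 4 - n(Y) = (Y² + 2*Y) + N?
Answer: -90650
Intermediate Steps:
n(Y) = 6 - Y² - 2*Y (n(Y) = 4 - ((Y² + 2*Y) - 2) = 4 - (-2 + Y² + 2*Y) = 4 + (2 - Y² - 2*Y) = 6 - Y² - 2*Y)
U(s) = s + s² + s*(6 - 16/s² - 8/s) (U(s) = (s² + (6 - (4/s)² - 8/s)*s) + s = (s² + (6 - 16/s² - 8/s)*s) + s = (s² + s*(6 - 16/s² - 8/s)) + s = s + s² + s*(6 - 16/s² - 8/s))
(I + U(-7 + 3))*185 = (-474 + (-8 + (-7 + 3)² - 16/(-7 + 3) + 7*(-7 + 3)))*185 = (-474 + (-8 + (-4)² - 16/(-4) + 7*(-4)))*185 = (-474 + (-8 + 16 - 16*(-¼) - 28))*185 = (-474 + (-8 + 16 + 4 - 28))*185 = (-474 - 16)*185 = -490*185 = -90650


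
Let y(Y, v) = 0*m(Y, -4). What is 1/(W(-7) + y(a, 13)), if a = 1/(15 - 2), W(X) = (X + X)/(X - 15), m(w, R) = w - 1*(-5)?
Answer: 11/7 ≈ 1.5714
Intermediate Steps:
m(w, R) = 5 + w (m(w, R) = w + 5 = 5 + w)
W(X) = 2*X/(-15 + X) (W(X) = (2*X)/(-15 + X) = 2*X/(-15 + X))
a = 1/13 ≈ 0.076923
y(Y, v) = 0 (y(Y, v) = 0*(5 + Y) = 0)
1/(W(-7) + y(a, 13)) = 1/(2*(-7)/(-15 - 7) + 0) = 1/(2*(-7)/(-22) + 0) = 1/(2*(-7)*(-1/22) + 0) = 1/(7/11 + 0) = 1/(7/11) = 11/7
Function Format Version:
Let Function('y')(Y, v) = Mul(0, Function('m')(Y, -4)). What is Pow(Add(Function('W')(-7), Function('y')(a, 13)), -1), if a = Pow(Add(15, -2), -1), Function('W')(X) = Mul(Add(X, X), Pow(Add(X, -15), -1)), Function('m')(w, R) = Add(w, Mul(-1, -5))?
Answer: Rational(11, 7) ≈ 1.5714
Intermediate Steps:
Function('m')(w, R) = Add(5, w) (Function('m')(w, R) = Add(w, 5) = Add(5, w))
Function('W')(X) = Mul(2, X, Pow(Add(-15, X), -1)) (Function('W')(X) = Mul(Mul(2, X), Pow(Add(-15, X), -1)) = Mul(2, X, Pow(Add(-15, X), -1)))
a = Rational(1, 13) (a = Pow(13, -1) = Rational(1, 13) ≈ 0.076923)
Function('y')(Y, v) = 0 (Function('y')(Y, v) = Mul(0, Add(5, Y)) = 0)
Pow(Add(Function('W')(-7), Function('y')(a, 13)), -1) = Pow(Add(Mul(2, -7, Pow(Add(-15, -7), -1)), 0), -1) = Pow(Add(Mul(2, -7, Pow(-22, -1)), 0), -1) = Pow(Add(Mul(2, -7, Rational(-1, 22)), 0), -1) = Pow(Add(Rational(7, 11), 0), -1) = Pow(Rational(7, 11), -1) = Rational(11, 7)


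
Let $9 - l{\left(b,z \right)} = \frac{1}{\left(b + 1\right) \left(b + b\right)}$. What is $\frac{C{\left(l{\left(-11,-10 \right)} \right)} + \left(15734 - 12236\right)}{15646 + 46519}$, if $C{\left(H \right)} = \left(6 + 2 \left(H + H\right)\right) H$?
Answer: $\frac{46895311}{752196500} \approx 0.062344$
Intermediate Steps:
$l{\left(b,z \right)} = 9 - \frac{1}{2 b \left(1 + b\right)}$ ($l{\left(b,z \right)} = 9 - \frac{1}{\left(b + 1\right) \left(b + b\right)} = 9 - \frac{1}{\left(1 + b\right) 2 b} = 9 - \frac{1}{2 b \left(1 + b\right)}$)
$C{\left(H \right)} = H \left(6 + 4 H\right)$ ($C{\left(H \right)} = \left(6 + 2 \cdot 2 H\right) H = \left(6 + 4 H\right) H = H \left(6 + 4 H\right)$)
$\frac{C{\left(l{\left(-11,-10 \right)} \right)} + \left(15734 - 12236\right)}{15646 + 46519} = \frac{2 \frac{-1 + 18 \left(-11\right) + 18 \left(-11\right)^{2}}{2 \left(-11\right) \left(1 - 11\right)} \left(3 + 2 \frac{-1 + 18 \left(-11\right) + 18 \left(-11\right)^{2}}{2 \left(-11\right) \left(1 - 11\right)}\right) + \left(15734 - 12236\right)}{15646 + 46519} = \frac{2 \cdot \frac{1}{2} \left(- \frac{1}{11}\right) \frac{1}{-10} \left(-1 - 198 + 18 \cdot 121\right) \left(3 + 2 \cdot \frac{1}{2} \left(- \frac{1}{11}\right) \frac{1}{-10} \left(-1 - 198 + 18 \cdot 121\right)\right) + 3498}{62165} = \left(2 \cdot \frac{1}{2} \left(- \frac{1}{11}\right) \left(- \frac{1}{10}\right) \left(-1 - 198 + 2178\right) \left(3 + 2 \cdot \frac{1}{2} \left(- \frac{1}{11}\right) \left(- \frac{1}{10}\right) \left(-1 - 198 + 2178\right)\right) + 3498\right) \frac{1}{62165} = \left(2 \cdot \frac{1}{2} \left(- \frac{1}{11}\right) \left(- \frac{1}{10}\right) 1979 \left(3 + 2 \cdot \frac{1}{2} \left(- \frac{1}{11}\right) \left(- \frac{1}{10}\right) 1979\right) + 3498\right) \frac{1}{62165} = \left(2 \cdot \frac{1979}{220} \left(3 + 2 \cdot \frac{1979}{220}\right) + 3498\right) \frac{1}{62165} = \left(2 \cdot \frac{1979}{220} \left(3 + \frac{1979}{110}\right) + 3498\right) \frac{1}{62165} = \left(2 \cdot \frac{1979}{220} \cdot \frac{2309}{110} + 3498\right) \frac{1}{62165} = \left(\frac{4569511}{12100} + 3498\right) \frac{1}{62165} = \frac{46895311}{12100} \cdot \frac{1}{62165} = \frac{46895311}{752196500}$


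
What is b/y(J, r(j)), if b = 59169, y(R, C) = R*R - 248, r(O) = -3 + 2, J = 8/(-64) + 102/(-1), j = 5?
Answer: 3786816/651617 ≈ 5.8114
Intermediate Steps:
J = -817/8 (J = 8*(-1/64) + 102*(-1) = -1/8 - 102 = -817/8 ≈ -102.13)
r(O) = -1
y(R, C) = -248 + R**2 (y(R, C) = R**2 - 248 = -248 + R**2)
b/y(J, r(j)) = 59169/(-248 + (-817/8)**2) = 59169/(-248 + 667489/64) = 59169/(651617/64) = 59169*(64/651617) = 3786816/651617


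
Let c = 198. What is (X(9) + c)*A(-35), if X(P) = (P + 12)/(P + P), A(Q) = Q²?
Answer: 1463875/6 ≈ 2.4398e+5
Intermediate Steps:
X(P) = (12 + P)/(2*P) (X(P) = (12 + P)/((2*P)) = (12 + P)*(1/(2*P)) = (12 + P)/(2*P))
(X(9) + c)*A(-35) = ((½)*(12 + 9)/9 + 198)*(-35)² = ((½)*(⅑)*21 + 198)*1225 = (7/6 + 198)*1225 = (1195/6)*1225 = 1463875/6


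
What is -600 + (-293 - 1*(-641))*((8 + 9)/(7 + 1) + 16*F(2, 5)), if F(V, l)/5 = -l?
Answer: -278121/2 ≈ -1.3906e+5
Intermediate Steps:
F(V, l) = -5*l (F(V, l) = 5*(-l) = -5*l)
-600 + (-293 - 1*(-641))*((8 + 9)/(7 + 1) + 16*F(2, 5)) = -600 + (-293 - 1*(-641))*((8 + 9)/(7 + 1) + 16*(-5*5)) = -600 + (-293 + 641)*(17/8 + 16*(-25)) = -600 + 348*(17*(⅛) - 400) = -600 + 348*(17/8 - 400) = -600 + 348*(-3183/8) = -600 - 276921/2 = -278121/2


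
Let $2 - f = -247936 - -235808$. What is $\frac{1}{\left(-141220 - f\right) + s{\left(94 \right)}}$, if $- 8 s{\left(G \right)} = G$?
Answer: $- \frac{4}{613447} \approx -6.5205 \cdot 10^{-6}$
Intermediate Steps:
$f = 12130$ ($f = 2 - \left(-247936 - -235808\right) = 2 - \left(-247936 + 235808\right) = 2 - -12128 = 2 + 12128 = 12130$)
$s{\left(G \right)} = - \frac{G}{8}$
$\frac{1}{\left(-141220 - f\right) + s{\left(94 \right)}} = \frac{1}{\left(-141220 - 12130\right) - \frac{47}{4}} = \frac{1}{-153350 - \frac{47}{4}} = \frac{1}{- \frac{613447}{4}} = - \frac{4}{613447}$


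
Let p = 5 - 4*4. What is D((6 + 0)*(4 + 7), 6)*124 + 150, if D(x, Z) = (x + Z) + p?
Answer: 7714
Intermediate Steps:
p = -11 (p = 5 - 16 = -11)
D(x, Z) = -11 + Z + x (D(x, Z) = (x + Z) - 11 = (Z + x) - 11 = -11 + Z + x)
D((6 + 0)*(4 + 7), 6)*124 + 150 = (-11 + 6 + (6 + 0)*(4 + 7))*124 + 150 = (-11 + 6 + 6*11)*124 + 150 = (-11 + 6 + 66)*124 + 150 = 61*124 + 150 = 7564 + 150 = 7714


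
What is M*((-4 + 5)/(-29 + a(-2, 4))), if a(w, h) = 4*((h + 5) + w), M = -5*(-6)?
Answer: -30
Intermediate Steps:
M = 30
a(w, h) = 20 + 4*h + 4*w (a(w, h) = 4*((5 + h) + w) = 4*(5 + h + w) = 20 + 4*h + 4*w)
M*((-4 + 5)/(-29 + a(-2, 4))) = 30*((-4 + 5)/(-29 + (20 + 4*4 + 4*(-2)))) = 30*(1/(-29 + (20 + 16 - 8))) = 30*(1/(-29 + 28)) = 30*(1/(-1)) = 30*(1*(-1)) = 30*(-1) = -30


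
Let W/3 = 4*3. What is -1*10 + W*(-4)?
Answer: -154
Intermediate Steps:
W = 36 (W = 3*(4*3) = 3*12 = 36)
-1*10 + W*(-4) = -1*10 + 36*(-4) = -10 - 144 = -154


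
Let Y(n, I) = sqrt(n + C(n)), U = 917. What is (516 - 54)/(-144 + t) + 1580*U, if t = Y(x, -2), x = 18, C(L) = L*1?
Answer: 33323703/23 ≈ 1.4489e+6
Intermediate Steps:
C(L) = L
Y(n, I) = sqrt(2)*sqrt(n) (Y(n, I) = sqrt(n + n) = sqrt(2*n) = sqrt(2)*sqrt(n))
t = 6 (t = sqrt(2)*sqrt(18) = sqrt(2)*(3*sqrt(2)) = 6)
(516 - 54)/(-144 + t) + 1580*U = (516 - 54)/(-144 + 6) + 1580*917 = 462/(-138) + 1448860 = 462*(-1/138) + 1448860 = -77/23 + 1448860 = 33323703/23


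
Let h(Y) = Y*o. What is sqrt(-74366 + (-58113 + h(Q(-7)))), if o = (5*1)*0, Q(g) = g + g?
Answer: I*sqrt(132479) ≈ 363.98*I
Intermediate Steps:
Q(g) = 2*g
o = 0 (o = 5*0 = 0)
h(Y) = 0 (h(Y) = Y*0 = 0)
sqrt(-74366 + (-58113 + h(Q(-7)))) = sqrt(-74366 + (-58113 + 0)) = sqrt(-74366 - 58113) = sqrt(-132479) = I*sqrt(132479)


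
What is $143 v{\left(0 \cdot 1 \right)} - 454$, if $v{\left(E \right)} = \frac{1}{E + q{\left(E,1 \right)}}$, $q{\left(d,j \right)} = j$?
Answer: $-311$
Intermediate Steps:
$v{\left(E \right)} = \frac{1}{1 + E}$ ($v{\left(E \right)} = \frac{1}{E + 1} = \frac{1}{1 + E}$)
$143 v{\left(0 \cdot 1 \right)} - 454 = \frac{143}{1 + 0 \cdot 1} - 454 = \frac{143}{1 + 0} - 454 = \frac{143}{1} - 454 = 143 \cdot 1 - 454 = 143 - 454 = -311$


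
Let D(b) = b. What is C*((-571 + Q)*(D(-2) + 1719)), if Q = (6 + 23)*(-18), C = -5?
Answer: 9383405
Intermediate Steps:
Q = -522 (Q = 29*(-18) = -522)
C*((-571 + Q)*(D(-2) + 1719)) = -5*(-571 - 522)*(-2 + 1719) = -(-5465)*1717 = -5*(-1876681) = 9383405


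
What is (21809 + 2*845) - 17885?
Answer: 5614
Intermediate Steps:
(21809 + 2*845) - 17885 = (21809 + 1690) - 17885 = 23499 - 17885 = 5614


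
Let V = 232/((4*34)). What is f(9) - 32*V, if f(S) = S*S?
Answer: 449/17 ≈ 26.412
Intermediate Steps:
f(S) = S²
V = 29/17 (V = 232/136 = 232*(1/136) = 29/17 ≈ 1.7059)
f(9) - 32*V = 9² - 32*29/17 = 81 - 928/17 = 449/17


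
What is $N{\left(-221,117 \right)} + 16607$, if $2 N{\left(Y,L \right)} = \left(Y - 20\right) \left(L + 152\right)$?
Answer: $- \frac{31615}{2} \approx -15808.0$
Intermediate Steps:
$N{\left(Y,L \right)} = \frac{\left(-20 + Y\right) \left(152 + L\right)}{2}$ ($N{\left(Y,L \right)} = \frac{\left(Y - 20\right) \left(L + 152\right)}{2} = \frac{\left(-20 + Y\right) \left(152 + L\right)}{2}$)
$N{\left(-221,117 \right)} + 16607 = \left(-1520 - 1170 + 76 \left(-221\right) + \frac{1}{2} \cdot 117 \left(-221\right)\right) + 16607 = \left(-1520 - 1170 - 16796 - \frac{25857}{2}\right) + 16607 = - \frac{64829}{2} + 16607 = - \frac{31615}{2}$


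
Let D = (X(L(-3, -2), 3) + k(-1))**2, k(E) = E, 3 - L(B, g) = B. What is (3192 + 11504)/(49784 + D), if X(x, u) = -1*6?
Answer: 14696/49833 ≈ 0.29491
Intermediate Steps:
L(B, g) = 3 - B
X(x, u) = -6
D = 49 (D = (-6 - 1)**2 = (-7)**2 = 49)
(3192 + 11504)/(49784 + D) = (3192 + 11504)/(49784 + 49) = 14696/49833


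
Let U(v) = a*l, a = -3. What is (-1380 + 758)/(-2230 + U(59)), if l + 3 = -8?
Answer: 622/2197 ≈ 0.28311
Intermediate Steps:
l = -11 (l = -3 - 8 = -11)
U(v) = 33 (U(v) = -3*(-11) = 33)
(-1380 + 758)/(-2230 + U(59)) = (-1380 + 758)/(-2230 + 33) = -622/(-2197) = -622*(-1/2197) = 622/2197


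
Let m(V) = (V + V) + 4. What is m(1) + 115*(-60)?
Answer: -6894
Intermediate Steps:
m(V) = 4 + 2*V (m(V) = 2*V + 4 = 4 + 2*V)
m(1) + 115*(-60) = (4 + 2*1) + 115*(-60) = (4 + 2) - 6900 = 6 - 6900 = -6894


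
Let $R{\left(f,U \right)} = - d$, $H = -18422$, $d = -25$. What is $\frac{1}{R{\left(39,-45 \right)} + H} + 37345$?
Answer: $\frac{687035964}{18397} \approx 37345.0$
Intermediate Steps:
$R{\left(f,U \right)} = 25$ ($R{\left(f,U \right)} = \left(-1\right) \left(-25\right) = 25$)
$\frac{1}{R{\left(39,-45 \right)} + H} + 37345 = \frac{1}{25 - 18422} + 37345 = \frac{1}{-18397} + 37345 = - \frac{1}{18397} + 37345 = \frac{687035964}{18397}$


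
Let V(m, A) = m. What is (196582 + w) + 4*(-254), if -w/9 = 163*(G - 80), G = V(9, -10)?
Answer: 299723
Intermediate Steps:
G = 9
w = 104157 (w = -1467*(9 - 80) = -1467*(-71) = -9*(-11573) = 104157)
(196582 + w) + 4*(-254) = (196582 + 104157) + 4*(-254) = 300739 - 1016 = 299723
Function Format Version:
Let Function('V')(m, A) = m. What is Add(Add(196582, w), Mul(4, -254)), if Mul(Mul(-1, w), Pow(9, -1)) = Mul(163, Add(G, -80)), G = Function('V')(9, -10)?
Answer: 299723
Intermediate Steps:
G = 9
w = 104157 (w = Mul(-9, Mul(163, Add(9, -80))) = Mul(-9, Mul(163, -71)) = Mul(-9, -11573) = 104157)
Add(Add(196582, w), Mul(4, -254)) = Add(Add(196582, 104157), Mul(4, -254)) = Add(300739, -1016) = 299723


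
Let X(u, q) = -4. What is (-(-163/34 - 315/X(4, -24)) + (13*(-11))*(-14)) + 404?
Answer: 158579/68 ≈ 2332.0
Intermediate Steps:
(-(-163/34 - 315/X(4, -24)) + (13*(-11))*(-14)) + 404 = (-(-163/34 - 315/(-4)) + (13*(-11))*(-14)) + 404 = (-(-163*1/34 - 315*(-¼)) - 143*(-14)) + 404 = (-(-163/34 + 315/4) + 2002) + 404 = (-1*5029/68 + 2002) + 404 = (-5029/68 + 2002) + 404 = 131107/68 + 404 = 158579/68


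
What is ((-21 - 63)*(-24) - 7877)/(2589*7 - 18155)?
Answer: 5861/32 ≈ 183.16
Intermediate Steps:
((-21 - 63)*(-24) - 7877)/(2589*7 - 18155) = (-84*(-24) - 7877)/(18123 - 18155) = (2016 - 7877)/(-32) = -5861*(-1/32) = 5861/32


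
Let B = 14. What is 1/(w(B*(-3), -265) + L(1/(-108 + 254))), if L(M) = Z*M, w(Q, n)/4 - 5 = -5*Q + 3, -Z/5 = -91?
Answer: 146/127767 ≈ 0.0011427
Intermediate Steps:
Z = 455 (Z = -5*(-91) = 455)
w(Q, n) = 32 - 20*Q (w(Q, n) = 20 + 4*(-5*Q + 3) = 20 + 4*(3 - 5*Q) = 20 + (12 - 20*Q) = 32 - 20*Q)
L(M) = 455*M
1/(w(B*(-3), -265) + L(1/(-108 + 254))) = 1/((32 - 280*(-3)) + 455/(-108 + 254)) = 1/((32 - 20*(-42)) + 455/146) = 1/((32 + 840) + 455*(1/146)) = 1/(872 + 455/146) = 1/(127767/146) = 146/127767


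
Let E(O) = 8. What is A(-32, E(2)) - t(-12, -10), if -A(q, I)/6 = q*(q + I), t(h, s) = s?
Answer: -4598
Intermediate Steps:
A(q, I) = -6*q*(I + q) (A(q, I) = -6*q*(q + I) = -6*q*(I + q))
A(-32, E(2)) - t(-12, -10) = -6*(-32)*(8 - 32) - 1*(-10) = -6*(-32)*(-24) + 10 = -4608 + 10 = -4598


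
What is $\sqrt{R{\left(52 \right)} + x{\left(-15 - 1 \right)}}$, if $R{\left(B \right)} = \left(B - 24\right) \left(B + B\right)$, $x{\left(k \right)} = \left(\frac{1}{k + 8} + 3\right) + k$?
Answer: $\frac{\sqrt{46382}}{4} \approx 53.841$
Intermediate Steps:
$x{\left(k \right)} = 3 + k + \frac{1}{8 + k}$ ($x{\left(k \right)} = \left(\frac{1}{8 + k} + 3\right) + k = \left(3 + \frac{1}{8 + k}\right) + k = 3 + k + \frac{1}{8 + k}$)
$R{\left(B \right)} = 2 B \left(-24 + B\right)$ ($R{\left(B \right)} = \left(-24 + B\right) 2 B = 2 B \left(-24 + B\right)$)
$\sqrt{R{\left(52 \right)} + x{\left(-15 - 1 \right)}} = \sqrt{2 \cdot 52 \left(-24 + 52\right) + \frac{25 + \left(-15 - 1\right)^{2} + 11 \left(-15 - 1\right)}{8 - 16}} = \sqrt{2 \cdot 52 \cdot 28 + \frac{25 + \left(-16\right)^{2} + 11 \left(-16\right)}{8 - 16}} = \sqrt{2912 + \frac{25 + 256 - 176}{-8}} = \sqrt{2912 - \frac{105}{8}} = \sqrt{\frac{23191}{8}} = \frac{\sqrt{46382}}{4}$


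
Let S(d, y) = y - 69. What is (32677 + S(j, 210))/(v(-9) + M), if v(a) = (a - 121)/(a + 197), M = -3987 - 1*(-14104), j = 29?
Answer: 3084892/950933 ≈ 3.2441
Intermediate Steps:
S(d, y) = -69 + y
M = 10117 (M = -3987 + 14104 = 10117)
v(a) = (-121 + a)/(197 + a)
(32677 + S(j, 210))/(v(-9) + M) = (32677 + (-69 + 210))/((-121 - 9)/(197 - 9) + 10117) = (32677 + 141)/(-130/188 + 10117) = 32818/((1/188)*(-130) + 10117) = 32818/(-65/94 + 10117) = 32818/(950933/94) = 32818*(94/950933) = 3084892/950933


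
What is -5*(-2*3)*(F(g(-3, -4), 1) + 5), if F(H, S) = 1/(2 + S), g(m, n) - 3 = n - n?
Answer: 160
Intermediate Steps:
g(m, n) = 3 (g(m, n) = 3 + (n - n) = 3 + 0 = 3)
-5*(-2*3)*(F(g(-3, -4), 1) + 5) = -5*(-2*3)*(1/(2 + 1) + 5) = -(-30)*(1/3 + 5) = -(-30)*16/3 = -5*(-32) = 160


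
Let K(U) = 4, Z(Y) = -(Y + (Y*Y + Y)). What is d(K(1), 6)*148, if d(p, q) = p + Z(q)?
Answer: -6512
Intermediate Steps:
Z(Y) = -Y² - 2*Y (Z(Y) = -(Y + (Y² + Y)) = -(Y + (Y + Y²)) = -(Y² + 2*Y) = -Y² - 2*Y)
d(p, q) = p - q*(2 + q)
d(K(1), 6)*148 = (4 - 1*6*(2 + 6))*148 = (4 - 1*6*8)*148 = (4 - 48)*148 = -44*148 = -6512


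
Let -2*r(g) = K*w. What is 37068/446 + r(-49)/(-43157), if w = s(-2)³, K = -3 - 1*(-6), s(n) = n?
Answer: 799869162/9624011 ≈ 83.112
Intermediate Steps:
K = 3 (K = -3 + 6 = 3)
w = -8 (w = (-2)³ = -8)
r(g) = 12 (r(g) = -3*(-8)/2 = -½*(-24) = 12)
37068/446 + r(-49)/(-43157) = 37068/446 + 12/(-43157) = 37068*(1/446) + 12*(-1/43157) = 18534/223 - 12/43157 = 799869162/9624011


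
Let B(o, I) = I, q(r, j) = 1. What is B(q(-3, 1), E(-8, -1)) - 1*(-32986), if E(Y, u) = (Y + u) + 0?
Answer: 32977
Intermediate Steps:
E(Y, u) = Y + u
B(q(-3, 1), E(-8, -1)) - 1*(-32986) = (-8 - 1) - 1*(-32986) = -9 + 32986 = 32977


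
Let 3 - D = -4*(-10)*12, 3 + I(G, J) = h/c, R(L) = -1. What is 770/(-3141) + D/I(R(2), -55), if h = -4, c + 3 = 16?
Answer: 19444231/135063 ≈ 143.96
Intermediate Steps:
c = 13 (c = -3 + 16 = 13)
I(G, J) = -43/13 (I(G, J) = -3 - 4/13 = -43/13)
D = -477 (D = 3 - (-4*(-10))*12 = 3 - 40*12 = 3 - 1*480 = 3 - 480 = -477)
770/(-3141) + D/I(R(2), -55) = 770/(-3141) - 477/(-43/13) = 770*(-1/3141) - 477*(-13/43) = -770/3141 + 6201/43 = 19444231/135063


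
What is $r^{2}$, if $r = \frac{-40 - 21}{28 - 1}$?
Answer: $\frac{3721}{729} \approx 5.1043$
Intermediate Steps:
$r = - \frac{61}{27} \approx -2.2593$
$r^{2} = \left(- \frac{61}{27}\right)^{2} = \frac{3721}{729}$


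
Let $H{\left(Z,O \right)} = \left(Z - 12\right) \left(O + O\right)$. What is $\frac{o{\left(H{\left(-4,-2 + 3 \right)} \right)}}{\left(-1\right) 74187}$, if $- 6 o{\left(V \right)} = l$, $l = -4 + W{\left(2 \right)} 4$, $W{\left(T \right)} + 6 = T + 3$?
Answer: $- \frac{4}{222561} \approx -1.7973 \cdot 10^{-5}$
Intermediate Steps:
$W{\left(T \right)} = -3 + T$ ($W{\left(T \right)} = -6 + \left(T + 3\right) = -6 + \left(3 + T\right) = -3 + T$)
$H{\left(Z,O \right)} = 2 O \left(-12 + Z\right)$ ($H{\left(Z,O \right)} = \left(-12 + Z\right) 2 O = 2 O \left(-12 + Z\right)$)
$l = -8$ ($l = -4 + \left(-3 + 2\right) 4 = -4 - 4 = -8$)
$o{\left(V \right)} = \frac{4}{3}$ ($o{\left(V \right)} = \left(- \frac{1}{6}\right) \left(-8\right) = \frac{4}{3}$)
$\frac{o{\left(H{\left(-4,-2 + 3 \right)} \right)}}{\left(-1\right) 74187} = \frac{4}{3 \left(\left(-1\right) 74187\right)} = \frac{4}{3 \left(-74187\right)} = \frac{4}{3} \left(- \frac{1}{74187}\right) = - \frac{4}{222561}$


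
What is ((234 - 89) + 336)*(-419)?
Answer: -201539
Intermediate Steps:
((234 - 89) + 336)*(-419) = (145 + 336)*(-419) = 481*(-419) = -201539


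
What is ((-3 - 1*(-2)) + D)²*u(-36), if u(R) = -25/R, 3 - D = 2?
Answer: 0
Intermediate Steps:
D = 1 (D = 3 - 1*2 = 3 - 2 = 1)
((-3 - 1*(-2)) + D)²*u(-36) = ((-3 - 1*(-2)) + 1)²*(-25/(-36)) = ((-3 + 2) + 1)²*(-25*(-1/36)) = (-1 + 1)²*(25/36) = 0²*(25/36) = 0*(25/36) = 0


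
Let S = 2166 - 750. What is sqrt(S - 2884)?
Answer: 2*I*sqrt(367) ≈ 38.315*I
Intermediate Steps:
S = 1416
sqrt(S - 2884) = sqrt(1416 - 2884) = sqrt(-1468) = 2*I*sqrt(367)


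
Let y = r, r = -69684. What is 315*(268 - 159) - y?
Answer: 104019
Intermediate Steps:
y = -69684
315*(268 - 159) - y = 315*(268 - 159) - 1*(-69684) = 315*109 + 69684 = 34335 + 69684 = 104019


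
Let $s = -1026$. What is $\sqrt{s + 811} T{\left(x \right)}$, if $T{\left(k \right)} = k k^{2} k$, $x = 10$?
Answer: $10000 i \sqrt{215} \approx 1.4663 \cdot 10^{5} i$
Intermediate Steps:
$T{\left(k \right)} = k^{4}$ ($T{\left(k \right)} = k^{3} k = k^{4}$)
$\sqrt{s + 811} T{\left(x \right)} = \sqrt{-1026 + 811} \cdot 10^{4} = \sqrt{-215} \cdot 10000 = i \sqrt{215} \cdot 10000 = 10000 i \sqrt{215}$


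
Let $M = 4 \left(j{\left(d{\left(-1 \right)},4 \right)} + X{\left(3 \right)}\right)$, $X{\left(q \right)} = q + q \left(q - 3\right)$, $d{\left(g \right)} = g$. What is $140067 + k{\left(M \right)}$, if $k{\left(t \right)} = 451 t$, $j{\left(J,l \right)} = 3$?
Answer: $150891$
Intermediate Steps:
$X{\left(q \right)} = q + q \left(-3 + q\right)$
$M = 24$ ($M = 4 \left(3 + 3 \left(-2 + 3\right)\right) = 4 \left(3 + 3 \cdot 1\right) = 4 \left(3 + 3\right) = 4 \cdot 6 = 24$)
$140067 + k{\left(M \right)} = 140067 + 451 \cdot 24 = 140067 + 10824 = 150891$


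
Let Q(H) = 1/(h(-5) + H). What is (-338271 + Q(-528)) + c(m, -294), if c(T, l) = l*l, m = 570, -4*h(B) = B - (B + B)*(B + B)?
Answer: -505432849/2007 ≈ -2.5184e+5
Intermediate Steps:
h(B) = B² - B/4 (h(B) = -(B - (B + B)*(B + B))/4 = -(B - 2*B*2*B)/4 = -(B - 4*B²)/4 = B² - B/4)
c(T, l) = l²
Q(H) = 1/(105/4 + H) (Q(H) = 1/(-5*(-¼ - 5) + H) = 1/(-5*(-21/4) + H) = 1/(105/4 + H))
(-338271 + Q(-528)) + c(m, -294) = (-338271 + 4/(105 + 4*(-528))) + (-294)² = (-338271 + 4/(105 - 2112)) + 86436 = (-338271 + 4/(-2007)) + 86436 = (-338271 + 4*(-1/2007)) + 86436 = (-338271 - 4/2007) + 86436 = -678909901/2007 + 86436 = -505432849/2007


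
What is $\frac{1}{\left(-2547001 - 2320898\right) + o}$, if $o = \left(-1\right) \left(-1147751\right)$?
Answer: $- \frac{1}{3720148} \approx -2.6881 \cdot 10^{-7}$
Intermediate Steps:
$o = 1147751$
$\frac{1}{\left(-2547001 - 2320898\right) + o} = \frac{1}{\left(-2547001 - 2320898\right) + 1147751} = \frac{1}{-4867899 + 1147751} = \frac{1}{-3720148} = - \frac{1}{3720148}$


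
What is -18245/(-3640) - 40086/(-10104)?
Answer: 2752171/306488 ≈ 8.9797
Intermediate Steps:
-18245/(-3640) - 40086/(-10104) = -18245*(-1/3640) - 40086*(-1/10104) = 3649/728 + 6681/1684 = 2752171/306488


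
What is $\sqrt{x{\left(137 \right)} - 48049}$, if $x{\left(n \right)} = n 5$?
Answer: $2 i \sqrt{11841} \approx 217.63 i$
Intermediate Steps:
$x{\left(n \right)} = 5 n$
$\sqrt{x{\left(137 \right)} - 48049} = \sqrt{5 \cdot 137 - 48049} = \sqrt{685 - 48049} = \sqrt{-47364} = 2 i \sqrt{11841}$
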